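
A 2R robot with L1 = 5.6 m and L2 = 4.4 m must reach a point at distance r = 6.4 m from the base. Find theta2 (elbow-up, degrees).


cos(theta2) = (r^2 - L1^2 - L2^2) / (2*L1*L2)
cos(theta2) = (40.96 - 31.36 - 19.36) / 49.28
cos(theta2) = -0.198052
theta2 = 101.4231 degrees


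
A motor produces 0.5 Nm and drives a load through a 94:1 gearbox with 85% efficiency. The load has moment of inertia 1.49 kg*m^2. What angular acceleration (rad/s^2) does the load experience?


tau_out = tau_motor * N * eta
= 0.5 * 94 * 0.85 = 39.95 Nm
alpha = tau_out / I = 39.95 / 1.49
= 26.8121 rad/s^2


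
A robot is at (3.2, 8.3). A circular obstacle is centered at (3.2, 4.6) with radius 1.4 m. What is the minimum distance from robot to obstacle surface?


center_dist = sqrt((3.2-3.2)^2 + (8.3-4.6)^2)
= sqrt(0.0 + 13.69)
= 3.7
min_dist = center_dist - radius = 3.7 - 1.4 = 2.3 m


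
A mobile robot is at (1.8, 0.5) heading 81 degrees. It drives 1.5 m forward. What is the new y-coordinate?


y_new = y0 + d*sin(theta)
= 0.5 + 1.5*sin(81)
= 0.5 + 1.4815
= 1.9815


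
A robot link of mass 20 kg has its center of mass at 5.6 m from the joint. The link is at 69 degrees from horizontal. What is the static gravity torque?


tau = m*g*L*cos(angle)
= 20 * 9.81 * 5.6 * cos(69 deg)
= 20 * 9.81 * 5.6 * 0.3584
= 393.746 Nm


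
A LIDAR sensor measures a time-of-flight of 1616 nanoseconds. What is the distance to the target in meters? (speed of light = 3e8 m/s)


tof = 1616 ns = 1.616e-06 s
dist = c * tof / 2
= 3e8 * 1.616e-06 / 2
= 242.4 m


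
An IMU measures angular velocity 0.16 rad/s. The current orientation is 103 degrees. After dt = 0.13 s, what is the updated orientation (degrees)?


delta_theta = w * dt = 0.16 * 0.13 = 0.0208 rad
= 1.1918 deg
theta_new = 103 + 1.1918 = 104.1918 deg


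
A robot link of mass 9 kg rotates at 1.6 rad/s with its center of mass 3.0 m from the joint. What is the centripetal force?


F = m * omega^2 * r
= 9 * 1.6^2 * 3.0
= 9 * 2.56 * 3.0
= 69.12 N


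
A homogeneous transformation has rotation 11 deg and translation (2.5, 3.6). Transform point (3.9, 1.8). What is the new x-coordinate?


x' = cos(theta)*px - sin(theta)*py + tx
= 0.9816*3.9 - 0.1908*1.8 + 2.5
= 5.9849


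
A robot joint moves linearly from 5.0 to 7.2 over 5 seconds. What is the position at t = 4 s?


s = t/T = 4/5 = 0.8
p(t) = p0 + (pf-p0)*s
= 5.0 + (7.2 - 5.0) * 0.8
= 6.76


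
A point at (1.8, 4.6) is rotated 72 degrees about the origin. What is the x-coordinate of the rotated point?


x' = x*cos(theta) - y*sin(theta)
cos(72 deg) = 0.309, sin(72 deg) = 0.9511
x' = 1.8 * 0.309 - 4.6 * 0.9511
= 0.5562 - 4.3749
= -3.8186


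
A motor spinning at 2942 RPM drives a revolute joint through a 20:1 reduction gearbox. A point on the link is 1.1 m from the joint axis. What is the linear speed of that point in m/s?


omega_motor = 2942 * 2*pi/60 = 308.0855 rad/s
omega_joint = omega_motor / 20 = 15.4043 rad/s
v = omega_joint * r = 15.4043 * 1.1
= 16.9447 m/s


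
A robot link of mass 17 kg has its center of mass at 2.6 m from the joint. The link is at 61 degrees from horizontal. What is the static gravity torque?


tau = m*g*L*cos(angle)
= 17 * 9.81 * 2.6 * cos(61 deg)
= 17 * 9.81 * 2.6 * 0.4848
= 210.2144 Nm


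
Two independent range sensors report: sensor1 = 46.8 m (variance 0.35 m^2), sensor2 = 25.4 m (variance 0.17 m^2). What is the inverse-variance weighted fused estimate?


w1 = (1/var1) / (1/var1 + 1/var2)
   = 2.8571 / (2.8571 + 5.8824) = 0.3269
w2 = 1 - w1 = 0.6731
fused = w1*s1 + w2*s2 = 15.3 + 17.0962
= 32.3962 m


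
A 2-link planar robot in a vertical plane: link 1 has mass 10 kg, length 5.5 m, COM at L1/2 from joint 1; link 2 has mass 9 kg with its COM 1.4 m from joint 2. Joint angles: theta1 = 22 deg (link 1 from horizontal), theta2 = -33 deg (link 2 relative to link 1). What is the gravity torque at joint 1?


Horizontal distance from joint 1 to link-1 COM:
  x_c1 = (L1/2)*cos(t1) = 2.75 * 0.9272 = 2.5498 m
Horizontal distance from joint 1 to link-2 COM:
  x_c2 = L1*cos(t1) + Lc2*cos(t1+t2)
       = 5.5*0.9272 + 1.4*0.9816 = 6.4738 m
tau1 = m1*g*x_c1 + m2*g*x_c2
     = 10*9.81*2.5498 + 9*9.81*6.4738
     = 250.131 + 571.5709
     = 821.7019 Nm


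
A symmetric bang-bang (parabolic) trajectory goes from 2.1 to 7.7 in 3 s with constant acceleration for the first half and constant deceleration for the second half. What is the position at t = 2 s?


Symmetric rest-to-rest: each phase covers (pf-p0)/2 in time T/2. 0.5*a*(T/2)^2 = (pf-p0)/2 => a = 4*(pf-p0)/T^2
a = 4*(7.7-2.1)/3^2 = 2.4889
t = 2 is in the deceleration phase (t > T/2).
p = pf - 0.5*a*(T-t)^2 = 7.7 - 0.5*2.4889*1^2
= 6.4556


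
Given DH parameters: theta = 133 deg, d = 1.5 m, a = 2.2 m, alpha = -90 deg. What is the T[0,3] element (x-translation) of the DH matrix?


T[0,3] = a * cos(theta)
= 2.2 * cos(133 deg)
= 2.2 * -0.682
= -1.5004


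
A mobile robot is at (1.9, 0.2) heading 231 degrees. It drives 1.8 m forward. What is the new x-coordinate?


x_new = x0 + d*cos(theta)
= 1.9 + 1.8*cos(231)
= 1.9 + -1.1328
= 0.7672


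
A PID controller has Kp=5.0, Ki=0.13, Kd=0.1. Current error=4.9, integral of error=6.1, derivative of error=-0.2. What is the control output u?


u = Kp*e + Ki*int(e) + Kd*de/dt
= 5.0*4.9 + 0.13*6.1 + 0.1*(-0.2)
= 24.5 + 0.793 + -0.02
= 25.273


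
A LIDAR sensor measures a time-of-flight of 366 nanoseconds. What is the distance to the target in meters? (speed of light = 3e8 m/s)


tof = 366 ns = 3.66e-07 s
dist = c * tof / 2
= 3e8 * 3.66e-07 / 2
= 54.9 m


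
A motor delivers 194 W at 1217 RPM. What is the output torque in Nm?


omega = 1217 * 2*pi/60 = 127.4439 rad/s
tau = P / omega = 194 / 127.4439
= 1.5222 Nm


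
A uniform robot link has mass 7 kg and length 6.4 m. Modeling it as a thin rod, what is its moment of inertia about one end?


I = (1/3) * m * L^2
= (1/3) * 7 * 6.4^2
= 0.333333 * 7 * 40.96
= 95.5733 kg*m^2


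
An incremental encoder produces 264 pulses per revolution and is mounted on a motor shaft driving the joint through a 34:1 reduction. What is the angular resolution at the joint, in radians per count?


counts per rev = 264
effective counts at joint = 264 * 34 = 8976
resolution = 2*pi / 8976
= 7.0000e-04 rad/count


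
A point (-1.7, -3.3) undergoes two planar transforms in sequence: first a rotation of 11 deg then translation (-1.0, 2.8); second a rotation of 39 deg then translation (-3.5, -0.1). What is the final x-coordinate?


After transform 1:
x1 = cos(11)*-1.7 - sin(11)*-3.3 + -1.0 = -2.0391
y1 = sin(11)*-1.7 + cos(11)*-3.3 + 2.8 = -0.7637
After transform 2:
x2 = cos(39)*-2.0391 - sin(39)*-0.7637 + -3.5
= -4.604


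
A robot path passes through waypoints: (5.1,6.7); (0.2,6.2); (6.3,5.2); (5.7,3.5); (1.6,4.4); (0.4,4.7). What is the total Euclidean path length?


Segment lengths:
  seg1 = sqrt((-4.9)^2 + (-0.5)^2) = 4.9254
  seg2 = sqrt((6.1)^2 + (-1.0)^2) = 6.1814
  seg3 = sqrt((-0.6)^2 + (-1.7)^2) = 1.8028
  seg4 = sqrt((-4.1)^2 + (0.9)^2) = 4.1976
  seg5 = sqrt((-1.2)^2 + (0.3)^2) = 1.2369
Total = 18.3442


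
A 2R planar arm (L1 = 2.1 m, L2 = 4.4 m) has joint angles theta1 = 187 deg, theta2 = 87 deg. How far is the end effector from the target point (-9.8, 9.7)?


End effector via forward kinematics:
x = L1*cos(t1) + L2*cos(t1+t2) = -1.7774
y = L1*sin(t1) + L2*sin(t1+t2) = -4.6452
Distance to target:
d = sqrt((-9.8 - -1.7774)^2 + (9.7 - -4.6452)^2)
= sqrt(64.3618 + 205.785)
= 16.4361 m


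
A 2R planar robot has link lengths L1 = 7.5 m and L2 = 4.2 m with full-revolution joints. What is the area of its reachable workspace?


r_max = L1 + L2 = 11.7 m
r_min = |L1 - L2| = 3.3 m
Area = pi*(r_max^2 - r_min^2)
= pi*(136.89 - 10.89)
= pi * 126.0
= 395.8407 m^2


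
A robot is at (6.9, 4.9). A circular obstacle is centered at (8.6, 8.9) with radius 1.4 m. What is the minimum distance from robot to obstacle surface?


center_dist = sqrt((6.9-8.6)^2 + (4.9-8.9)^2)
= sqrt(2.89 + 16.0)
= 4.3463
min_dist = center_dist - radius = 4.3463 - 1.4 = 2.9463 m


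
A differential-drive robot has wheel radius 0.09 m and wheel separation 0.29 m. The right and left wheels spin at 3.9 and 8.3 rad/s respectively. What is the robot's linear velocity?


vR = r*wR = 0.09*3.9 = 0.351 m/s
vL = r*wL = 0.09*8.3 = 0.747 m/s
v = (vR+vL)/2 = 0.549 m/s
omega = (vR-vL)/L = -1.3655 rad/s
linear velocity = 0.549 m/s


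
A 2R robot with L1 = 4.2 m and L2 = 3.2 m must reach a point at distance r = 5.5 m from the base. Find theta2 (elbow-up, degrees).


cos(theta2) = (r^2 - L1^2 - L2^2) / (2*L1*L2)
cos(theta2) = (30.25 - 17.64 - 10.24) / 26.88
cos(theta2) = 0.08817
theta2 = 84.9417 degrees


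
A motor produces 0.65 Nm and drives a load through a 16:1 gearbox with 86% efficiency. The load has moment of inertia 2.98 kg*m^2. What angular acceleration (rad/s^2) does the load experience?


tau_out = tau_motor * N * eta
= 0.65 * 16 * 0.86 = 8.944 Nm
alpha = tau_out / I = 8.944 / 2.98
= 3.0013 rad/s^2


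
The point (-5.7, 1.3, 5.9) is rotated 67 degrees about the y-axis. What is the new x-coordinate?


Rotation about y-axis: x' = x*cos(theta) + z*sin(theta)
= -5.7 * 0.3907 + 5.9 * 0.9205
= 3.2038


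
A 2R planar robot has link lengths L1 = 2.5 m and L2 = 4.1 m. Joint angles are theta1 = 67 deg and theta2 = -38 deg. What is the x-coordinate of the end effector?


Convert angles to radians: theta1 = 1.1694, theta2 = -0.6632
x = L1*cos(theta1) + L2*cos(theta1+theta2)
x = 0.9768 + 3.5859
x = 4.5628


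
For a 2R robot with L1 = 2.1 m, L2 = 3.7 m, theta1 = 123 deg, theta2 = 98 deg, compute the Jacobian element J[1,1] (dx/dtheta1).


J[1,1] = -L1*sin(t1) - L2*sin(t1+t2)
= -2.1*sin(123) - 3.7*sin(221)
= 0.6662


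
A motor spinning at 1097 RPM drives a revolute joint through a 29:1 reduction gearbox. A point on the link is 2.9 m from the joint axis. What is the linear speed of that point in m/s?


omega_motor = 1097 * 2*pi/60 = 114.8776 rad/s
omega_joint = omega_motor / 29 = 3.9613 rad/s
v = omega_joint * r = 3.9613 * 2.9
= 11.4878 m/s


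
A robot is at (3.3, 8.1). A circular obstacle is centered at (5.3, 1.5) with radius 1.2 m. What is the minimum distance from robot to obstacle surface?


center_dist = sqrt((3.3-5.3)^2 + (8.1-1.5)^2)
= sqrt(4.0 + 43.56)
= 6.8964
min_dist = center_dist - radius = 6.8964 - 1.2 = 5.6964 m


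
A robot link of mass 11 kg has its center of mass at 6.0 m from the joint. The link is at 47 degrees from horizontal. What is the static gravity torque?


tau = m*g*L*cos(angle)
= 11 * 9.81 * 6.0 * cos(47 deg)
= 11 * 9.81 * 6.0 * 0.682
= 441.5667 Nm


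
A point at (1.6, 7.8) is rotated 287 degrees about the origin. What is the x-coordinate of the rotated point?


x' = x*cos(theta) - y*sin(theta)
cos(287 deg) = 0.2924, sin(287 deg) = -0.9563
x' = 1.6 * 0.2924 - 7.8 * -0.9563
= 0.4678 - -7.4592
= 7.927


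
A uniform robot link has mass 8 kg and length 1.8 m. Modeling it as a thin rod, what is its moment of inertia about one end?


I = (1/3) * m * L^2
= (1/3) * 8 * 1.8^2
= 0.333333 * 8 * 3.24
= 8.64 kg*m^2


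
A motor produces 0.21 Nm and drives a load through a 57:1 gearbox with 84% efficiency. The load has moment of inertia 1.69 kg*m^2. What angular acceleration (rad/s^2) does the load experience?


tau_out = tau_motor * N * eta
= 0.21 * 57 * 0.84 = 10.0548 Nm
alpha = tau_out / I = 10.0548 / 1.69
= 5.9496 rad/s^2


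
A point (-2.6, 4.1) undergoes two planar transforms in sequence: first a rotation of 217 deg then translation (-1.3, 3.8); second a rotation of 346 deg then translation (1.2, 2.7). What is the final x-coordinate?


After transform 1:
x1 = cos(217)*-2.6 - sin(217)*4.1 + -1.3 = 3.2439
y1 = sin(217)*-2.6 + cos(217)*4.1 + 3.8 = 2.0903
After transform 2:
x2 = cos(346)*3.2439 - sin(346)*2.0903 + 1.2
= 4.8532


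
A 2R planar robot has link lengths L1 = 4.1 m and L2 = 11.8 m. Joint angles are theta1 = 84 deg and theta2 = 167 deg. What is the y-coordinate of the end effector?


Convert angles to radians: theta1 = 1.4661, theta2 = 2.9147
y = L1*sin(theta1) + L2*sin(theta1+theta2)
y = 4.0775 + -11.1571
y = -7.0796


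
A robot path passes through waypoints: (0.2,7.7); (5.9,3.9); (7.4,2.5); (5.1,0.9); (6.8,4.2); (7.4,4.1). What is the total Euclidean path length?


Segment lengths:
  seg1 = sqrt((5.7)^2 + (-3.8)^2) = 6.8505
  seg2 = sqrt((1.5)^2 + (-1.4)^2) = 2.0518
  seg3 = sqrt((-2.3)^2 + (-1.6)^2) = 2.8018
  seg4 = sqrt((1.7)^2 + (3.3)^2) = 3.7121
  seg5 = sqrt((0.6)^2 + (-0.1)^2) = 0.6083
Total = 16.0246


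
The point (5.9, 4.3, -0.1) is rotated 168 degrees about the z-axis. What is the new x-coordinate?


Rotation about z-axis: x' = x*cos(theta) - y*sin(theta)
= 5.9 * -0.9781 - 4.3 * 0.2079
= -6.6651


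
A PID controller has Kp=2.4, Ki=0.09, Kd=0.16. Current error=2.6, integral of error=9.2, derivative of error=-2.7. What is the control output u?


u = Kp*e + Ki*int(e) + Kd*de/dt
= 2.4*2.6 + 0.09*9.2 + 0.16*(-2.7)
= 6.24 + 0.828 + -0.432
= 6.636


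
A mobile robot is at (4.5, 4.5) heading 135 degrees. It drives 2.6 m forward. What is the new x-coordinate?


x_new = x0 + d*cos(theta)
= 4.5 + 2.6*cos(135)
= 4.5 + -1.8385
= 2.6615


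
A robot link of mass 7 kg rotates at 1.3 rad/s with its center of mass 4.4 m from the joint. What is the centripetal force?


F = m * omega^2 * r
= 7 * 1.3^2 * 4.4
= 7 * 1.69 * 4.4
= 52.052 N


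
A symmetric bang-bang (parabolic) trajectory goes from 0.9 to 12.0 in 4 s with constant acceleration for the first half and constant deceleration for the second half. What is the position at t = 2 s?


Symmetric rest-to-rest: each phase covers (pf-p0)/2 in time T/2. 0.5*a*(T/2)^2 = (pf-p0)/2 => a = 4*(pf-p0)/T^2
a = 4*(12.0-0.9)/4^2 = 2.775
t = 2 is in the acceleration phase (t <= T/2).
p = p0 + 0.5*a*t^2 = 0.9 + 0.5*2.775*2^2
= 6.45


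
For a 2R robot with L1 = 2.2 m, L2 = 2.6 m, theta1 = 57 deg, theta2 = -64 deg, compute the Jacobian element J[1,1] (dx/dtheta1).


J[1,1] = -L1*sin(t1) - L2*sin(t1+t2)
= -2.2*sin(57) - 2.6*sin(-7)
= -1.5282


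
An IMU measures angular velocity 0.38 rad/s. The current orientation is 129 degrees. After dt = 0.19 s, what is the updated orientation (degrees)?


delta_theta = w * dt = 0.38 * 0.19 = 0.0722 rad
= 4.1368 deg
theta_new = 129 + 4.1368 = 133.1368 deg


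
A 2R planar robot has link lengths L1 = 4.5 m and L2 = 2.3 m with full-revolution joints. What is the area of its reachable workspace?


r_max = L1 + L2 = 6.8 m
r_min = |L1 - L2| = 2.2 m
Area = pi*(r_max^2 - r_min^2)
= pi*(46.24 - 4.84)
= pi * 41.4
= 130.0619 m^2


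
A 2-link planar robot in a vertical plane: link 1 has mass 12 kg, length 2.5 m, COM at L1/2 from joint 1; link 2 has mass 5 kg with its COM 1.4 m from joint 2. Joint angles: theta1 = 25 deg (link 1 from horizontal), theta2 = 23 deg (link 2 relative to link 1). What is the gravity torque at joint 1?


Horizontal distance from joint 1 to link-1 COM:
  x_c1 = (L1/2)*cos(t1) = 1.25 * 0.9063 = 1.1329 m
Horizontal distance from joint 1 to link-2 COM:
  x_c2 = L1*cos(t1) + Lc2*cos(t1+t2)
       = 2.5*0.9063 + 1.4*0.6691 = 3.2026 m
tau1 = m1*g*x_c1 + m2*g*x_c2
     = 12*9.81*1.1329 + 5*9.81*3.2026
     = 133.3632 + 157.0852
     = 290.4484 Nm


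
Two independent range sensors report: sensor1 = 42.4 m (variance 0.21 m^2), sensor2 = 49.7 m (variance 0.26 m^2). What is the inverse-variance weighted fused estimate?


w1 = (1/var1) / (1/var1 + 1/var2)
   = 4.7619 / (4.7619 + 3.8462) = 0.5532
w2 = 1 - w1 = 0.4468
fused = w1*s1 + w2*s2 = 23.4553 + 22.2064
= 45.6617 m


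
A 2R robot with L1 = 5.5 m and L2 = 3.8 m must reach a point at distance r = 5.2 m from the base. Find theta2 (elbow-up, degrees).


cos(theta2) = (r^2 - L1^2 - L2^2) / (2*L1*L2)
cos(theta2) = (27.04 - 30.25 - 14.44) / 41.8
cos(theta2) = -0.422249
theta2 = 114.9766 degrees


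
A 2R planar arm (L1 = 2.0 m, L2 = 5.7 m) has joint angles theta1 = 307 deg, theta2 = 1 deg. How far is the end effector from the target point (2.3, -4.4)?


End effector via forward kinematics:
x = L1*cos(t1) + L2*cos(t1+t2) = 4.7129
y = L1*sin(t1) + L2*sin(t1+t2) = -6.0889
Distance to target:
d = sqrt((2.3 - 4.7129)^2 + (-4.4 - -6.0889)^2)
= sqrt(5.8221 + 2.8525)
= 2.9453 m


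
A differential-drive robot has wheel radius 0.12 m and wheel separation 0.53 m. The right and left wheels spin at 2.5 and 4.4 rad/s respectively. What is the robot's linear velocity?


vR = r*wR = 0.12*2.5 = 0.3 m/s
vL = r*wL = 0.12*4.4 = 0.528 m/s
v = (vR+vL)/2 = 0.414 m/s
omega = (vR-vL)/L = -0.4302 rad/s
linear velocity = 0.414 m/s


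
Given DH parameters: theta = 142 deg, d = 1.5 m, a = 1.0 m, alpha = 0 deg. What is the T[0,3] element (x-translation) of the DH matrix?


T[0,3] = a * cos(theta)
= 1.0 * cos(142 deg)
= 1.0 * -0.788
= -0.788


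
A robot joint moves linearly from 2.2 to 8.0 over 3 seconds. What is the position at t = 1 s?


s = t/T = 1/3 = 0.3333
p(t) = p0 + (pf-p0)*s
= 2.2 + (8.0 - 2.2) * 0.3333
= 4.1333


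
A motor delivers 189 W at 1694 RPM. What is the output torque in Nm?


omega = 1694 * 2*pi/60 = 177.3953 rad/s
tau = P / omega = 189 / 177.3953
= 1.0654 Nm


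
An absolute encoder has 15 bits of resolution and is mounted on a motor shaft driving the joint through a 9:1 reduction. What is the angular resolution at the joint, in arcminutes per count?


counts = 2^15 = 32768
effective counts at joint = 32768 * 9 = 294912
resolution = 360*60 / 294912
= 0.0732 arcmin/count


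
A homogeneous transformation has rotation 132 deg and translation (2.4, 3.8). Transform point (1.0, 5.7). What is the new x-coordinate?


x' = cos(theta)*px - sin(theta)*py + tx
= -0.6691*1.0 - 0.7431*5.7 + 2.4
= -2.5051


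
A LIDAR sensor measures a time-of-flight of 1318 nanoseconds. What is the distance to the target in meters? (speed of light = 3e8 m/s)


tof = 1318 ns = 1.318e-06 s
dist = c * tof / 2
= 3e8 * 1.318e-06 / 2
= 197.7 m


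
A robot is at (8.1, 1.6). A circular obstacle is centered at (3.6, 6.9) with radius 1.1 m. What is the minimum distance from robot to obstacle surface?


center_dist = sqrt((8.1-3.6)^2 + (1.6-6.9)^2)
= sqrt(20.25 + 28.09)
= 6.9527
min_dist = center_dist - radius = 6.9527 - 1.1 = 5.8527 m


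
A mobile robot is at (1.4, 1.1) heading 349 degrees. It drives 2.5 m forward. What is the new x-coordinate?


x_new = x0 + d*cos(theta)
= 1.4 + 2.5*cos(349)
= 1.4 + 2.4541
= 3.8541


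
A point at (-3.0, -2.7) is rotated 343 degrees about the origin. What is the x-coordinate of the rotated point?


x' = x*cos(theta) - y*sin(theta)
cos(343 deg) = 0.9563, sin(343 deg) = -0.2924
x' = -3.0 * 0.9563 - -2.7 * -0.2924
= -2.8689 - 0.7894
= -3.6583


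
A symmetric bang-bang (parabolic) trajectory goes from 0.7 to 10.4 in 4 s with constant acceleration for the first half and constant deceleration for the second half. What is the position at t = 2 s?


Symmetric rest-to-rest: each phase covers (pf-p0)/2 in time T/2. 0.5*a*(T/2)^2 = (pf-p0)/2 => a = 4*(pf-p0)/T^2
a = 4*(10.4-0.7)/4^2 = 2.425
t = 2 is in the acceleration phase (t <= T/2).
p = p0 + 0.5*a*t^2 = 0.7 + 0.5*2.425*2^2
= 5.55


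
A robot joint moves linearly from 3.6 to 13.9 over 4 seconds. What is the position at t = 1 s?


s = t/T = 1/4 = 0.25
p(t) = p0 + (pf-p0)*s
= 3.6 + (13.9 - 3.6) * 0.25
= 6.175


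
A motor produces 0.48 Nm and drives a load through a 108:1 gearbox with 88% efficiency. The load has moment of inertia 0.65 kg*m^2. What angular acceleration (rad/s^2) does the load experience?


tau_out = tau_motor * N * eta
= 0.48 * 108 * 0.88 = 45.6192 Nm
alpha = tau_out / I = 45.6192 / 0.65
= 70.1834 rad/s^2


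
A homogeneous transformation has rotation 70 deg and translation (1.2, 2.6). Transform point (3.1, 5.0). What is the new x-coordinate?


x' = cos(theta)*px - sin(theta)*py + tx
= 0.342*3.1 - 0.9397*5.0 + 1.2
= -2.4382


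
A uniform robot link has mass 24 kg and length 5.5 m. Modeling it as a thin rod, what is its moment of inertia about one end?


I = (1/3) * m * L^2
= (1/3) * 24 * 5.5^2
= 0.333333 * 24 * 30.25
= 242.0 kg*m^2


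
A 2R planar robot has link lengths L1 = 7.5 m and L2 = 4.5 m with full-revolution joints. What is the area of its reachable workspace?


r_max = L1 + L2 = 12.0 m
r_min = |L1 - L2| = 3.0 m
Area = pi*(r_max^2 - r_min^2)
= pi*(144.0 - 9.0)
= pi * 135.0
= 424.115 m^2


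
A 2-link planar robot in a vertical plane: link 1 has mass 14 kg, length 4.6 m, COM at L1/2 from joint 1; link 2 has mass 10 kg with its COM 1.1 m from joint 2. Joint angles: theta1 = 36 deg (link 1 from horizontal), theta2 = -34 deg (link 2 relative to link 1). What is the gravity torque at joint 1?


Horizontal distance from joint 1 to link-1 COM:
  x_c1 = (L1/2)*cos(t1) = 2.3 * 0.809 = 1.8607 m
Horizontal distance from joint 1 to link-2 COM:
  x_c2 = L1*cos(t1) + Lc2*cos(t1+t2)
       = 4.6*0.809 + 1.1*0.9994 = 4.8208 m
tau1 = m1*g*x_c1 + m2*g*x_c2
     = 14*9.81*1.8607 + 10*9.81*4.8208
     = 255.5539 + 472.9213
     = 728.4752 Nm


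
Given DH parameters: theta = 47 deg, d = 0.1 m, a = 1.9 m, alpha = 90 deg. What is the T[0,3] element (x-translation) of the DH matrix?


T[0,3] = a * cos(theta)
= 1.9 * cos(47 deg)
= 1.9 * 0.682
= 1.2958


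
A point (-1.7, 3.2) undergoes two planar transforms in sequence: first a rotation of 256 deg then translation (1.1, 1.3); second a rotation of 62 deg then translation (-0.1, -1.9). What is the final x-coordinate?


After transform 1:
x1 = cos(256)*-1.7 - sin(256)*3.2 + 1.1 = 4.6162
y1 = sin(256)*-1.7 + cos(256)*3.2 + 1.3 = 2.1754
After transform 2:
x2 = cos(62)*4.6162 - sin(62)*2.1754 + -0.1
= 0.1465


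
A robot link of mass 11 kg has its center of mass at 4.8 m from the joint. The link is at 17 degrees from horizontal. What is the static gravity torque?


tau = m*g*L*cos(angle)
= 11 * 9.81 * 4.8 * cos(17 deg)
= 11 * 9.81 * 4.8 * 0.9563
= 495.3353 Nm


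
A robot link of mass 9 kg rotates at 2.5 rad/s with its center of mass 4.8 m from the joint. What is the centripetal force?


F = m * omega^2 * r
= 9 * 2.5^2 * 4.8
= 9 * 6.25 * 4.8
= 270.0 N


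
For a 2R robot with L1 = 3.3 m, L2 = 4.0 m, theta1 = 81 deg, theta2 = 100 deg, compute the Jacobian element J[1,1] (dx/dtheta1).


J[1,1] = -L1*sin(t1) - L2*sin(t1+t2)
= -3.3*sin(81) - 4.0*sin(181)
= -3.1896


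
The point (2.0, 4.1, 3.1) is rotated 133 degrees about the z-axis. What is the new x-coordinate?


Rotation about z-axis: x' = x*cos(theta) - y*sin(theta)
= 2.0 * -0.682 - 4.1 * 0.7314
= -4.3625


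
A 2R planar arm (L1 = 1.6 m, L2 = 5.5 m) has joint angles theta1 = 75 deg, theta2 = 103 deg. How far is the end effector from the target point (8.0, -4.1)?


End effector via forward kinematics:
x = L1*cos(t1) + L2*cos(t1+t2) = -5.0825
y = L1*sin(t1) + L2*sin(t1+t2) = 1.7374
Distance to target:
d = sqrt((8.0 - -5.0825)^2 + (-4.1 - 1.7374)^2)
= sqrt(171.1528 + 34.0756)
= 14.3258 m


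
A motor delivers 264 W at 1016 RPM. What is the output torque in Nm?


omega = 1016 * 2*pi/60 = 106.3953 rad/s
tau = P / omega = 264 / 106.3953
= 2.4813 Nm


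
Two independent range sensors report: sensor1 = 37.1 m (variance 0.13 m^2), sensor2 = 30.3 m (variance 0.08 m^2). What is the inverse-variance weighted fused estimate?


w1 = (1/var1) / (1/var1 + 1/var2)
   = 7.6923 / (7.6923 + 12.5) = 0.381
w2 = 1 - w1 = 0.619
fused = w1*s1 + w2*s2 = 14.1333 + 18.7571
= 32.8905 m


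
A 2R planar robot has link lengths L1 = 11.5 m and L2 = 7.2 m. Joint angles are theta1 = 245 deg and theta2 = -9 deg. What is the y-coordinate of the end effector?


Convert angles to radians: theta1 = 4.2761, theta2 = -0.1571
y = L1*sin(theta1) + L2*sin(theta1+theta2)
y = -10.4225 + -5.9691
y = -16.3916


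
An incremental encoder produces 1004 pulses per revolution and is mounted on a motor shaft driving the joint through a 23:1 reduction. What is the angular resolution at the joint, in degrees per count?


counts per rev = 1004
effective counts at joint = 1004 * 23 = 23092
resolution = 360 / 23092
= 0.0156 deg/count


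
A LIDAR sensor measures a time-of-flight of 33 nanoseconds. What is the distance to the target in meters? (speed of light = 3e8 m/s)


tof = 33 ns = 3.3e-08 s
dist = c * tof / 2
= 3e8 * 3.3e-08 / 2
= 4.95 m


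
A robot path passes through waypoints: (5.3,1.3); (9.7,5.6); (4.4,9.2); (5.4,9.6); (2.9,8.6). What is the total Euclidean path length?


Segment lengths:
  seg1 = sqrt((4.4)^2 + (4.3)^2) = 6.1522
  seg2 = sqrt((-5.3)^2 + (3.6)^2) = 6.407
  seg3 = sqrt((1.0)^2 + (0.4)^2) = 1.077
  seg4 = sqrt((-2.5)^2 + (-1.0)^2) = 2.6926
Total = 16.3289


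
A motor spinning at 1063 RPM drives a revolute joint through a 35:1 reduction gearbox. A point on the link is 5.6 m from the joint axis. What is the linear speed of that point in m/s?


omega_motor = 1063 * 2*pi/60 = 111.3171 rad/s
omega_joint = omega_motor / 35 = 3.1805 rad/s
v = omega_joint * r = 3.1805 * 5.6
= 17.8107 m/s


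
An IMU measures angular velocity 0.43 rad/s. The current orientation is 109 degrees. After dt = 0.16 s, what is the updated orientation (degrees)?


delta_theta = w * dt = 0.43 * 0.16 = 0.0688 rad
= 3.9419 deg
theta_new = 109 + 3.9419 = 112.9419 deg


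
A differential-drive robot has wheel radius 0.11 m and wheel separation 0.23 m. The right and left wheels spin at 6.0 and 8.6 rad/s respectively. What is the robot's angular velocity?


vR = r*wR = 0.11*6.0 = 0.66 m/s
vL = r*wL = 0.11*8.6 = 0.946 m/s
v = (vR+vL)/2 = 0.803 m/s
omega = (vR-vL)/L = -1.2435 rad/s
angular velocity = -1.2435 rad/s


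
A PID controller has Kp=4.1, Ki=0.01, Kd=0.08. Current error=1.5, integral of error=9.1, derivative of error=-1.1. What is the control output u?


u = Kp*e + Ki*int(e) + Kd*de/dt
= 4.1*1.5 + 0.01*9.1 + 0.08*(-1.1)
= 6.15 + 0.091 + -0.088
= 6.153


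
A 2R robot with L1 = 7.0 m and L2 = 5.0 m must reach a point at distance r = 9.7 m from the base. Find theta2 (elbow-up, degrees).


cos(theta2) = (r^2 - L1^2 - L2^2) / (2*L1*L2)
cos(theta2) = (94.09 - 49.0 - 25.0) / 70.0
cos(theta2) = 0.287
theta2 = 73.3216 degrees


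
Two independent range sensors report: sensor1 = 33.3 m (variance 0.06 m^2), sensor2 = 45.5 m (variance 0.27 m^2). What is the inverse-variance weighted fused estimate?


w1 = (1/var1) / (1/var1 + 1/var2)
   = 16.6667 / (16.6667 + 3.7037) = 0.8182
w2 = 1 - w1 = 0.1818
fused = w1*s1 + w2*s2 = 27.2455 + 8.2727
= 35.5182 m


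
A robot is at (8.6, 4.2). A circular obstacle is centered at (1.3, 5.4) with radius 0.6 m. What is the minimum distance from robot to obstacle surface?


center_dist = sqrt((8.6-1.3)^2 + (4.2-5.4)^2)
= sqrt(53.29 + 1.44)
= 7.398
min_dist = center_dist - radius = 7.398 - 0.6 = 6.798 m


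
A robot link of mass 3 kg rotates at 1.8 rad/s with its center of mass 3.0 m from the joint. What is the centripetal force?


F = m * omega^2 * r
= 3 * 1.8^2 * 3.0
= 3 * 3.24 * 3.0
= 29.16 N


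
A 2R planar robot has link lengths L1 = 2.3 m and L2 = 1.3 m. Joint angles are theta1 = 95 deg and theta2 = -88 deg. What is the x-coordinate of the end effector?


Convert angles to radians: theta1 = 1.6581, theta2 = -1.5359
x = L1*cos(theta1) + L2*cos(theta1+theta2)
x = -0.2005 + 1.2903
x = 1.0899


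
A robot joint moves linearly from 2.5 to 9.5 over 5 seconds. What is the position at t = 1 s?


s = t/T = 1/5 = 0.2
p(t) = p0 + (pf-p0)*s
= 2.5 + (9.5 - 2.5) * 0.2
= 3.9


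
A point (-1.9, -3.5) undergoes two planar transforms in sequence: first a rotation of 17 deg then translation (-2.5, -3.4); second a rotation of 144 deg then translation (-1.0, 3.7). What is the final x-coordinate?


After transform 1:
x1 = cos(17)*-1.9 - sin(17)*-3.5 + -2.5 = -3.2937
y1 = sin(17)*-1.9 + cos(17)*-3.5 + -3.4 = -7.3026
After transform 2:
x2 = cos(144)*-3.2937 - sin(144)*-7.3026 + -1.0
= 5.957


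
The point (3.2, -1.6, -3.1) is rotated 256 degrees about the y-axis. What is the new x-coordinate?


Rotation about y-axis: x' = x*cos(theta) + z*sin(theta)
= 3.2 * -0.2419 + -3.1 * -0.9703
= 2.2338


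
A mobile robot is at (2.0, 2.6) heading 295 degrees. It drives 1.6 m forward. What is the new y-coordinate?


y_new = y0 + d*sin(theta)
= 2.6 + 1.6*sin(295)
= 2.6 + -1.4501
= 1.1499


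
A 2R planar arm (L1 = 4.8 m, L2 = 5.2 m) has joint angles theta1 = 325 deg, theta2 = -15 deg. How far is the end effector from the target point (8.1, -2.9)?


End effector via forward kinematics:
x = L1*cos(t1) + L2*cos(t1+t2) = 7.2744
y = L1*sin(t1) + L2*sin(t1+t2) = -6.7366
Distance to target:
d = sqrt((8.1 - 7.2744)^2 + (-2.9 - -6.7366)^2)
= sqrt(0.6816 + 14.7195)
= 3.9244 m


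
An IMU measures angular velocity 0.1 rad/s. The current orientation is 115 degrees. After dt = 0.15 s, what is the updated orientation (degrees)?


delta_theta = w * dt = 0.1 * 0.15 = 0.015 rad
= 0.8594 deg
theta_new = 115 + 0.8594 = 115.8594 deg


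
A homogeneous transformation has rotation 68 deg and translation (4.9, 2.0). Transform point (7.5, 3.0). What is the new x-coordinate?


x' = cos(theta)*px - sin(theta)*py + tx
= 0.3746*7.5 - 0.9272*3.0 + 4.9
= 4.928


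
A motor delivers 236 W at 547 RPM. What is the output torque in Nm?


omega = 547 * 2*pi/60 = 57.2817 rad/s
tau = P / omega = 236 / 57.2817
= 4.12 Nm


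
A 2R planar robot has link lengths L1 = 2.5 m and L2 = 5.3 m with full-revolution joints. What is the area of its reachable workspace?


r_max = L1 + L2 = 7.8 m
r_min = |L1 - L2| = 2.8 m
Area = pi*(r_max^2 - r_min^2)
= pi*(60.84 - 7.84)
= pi * 53.0
= 166.5044 m^2


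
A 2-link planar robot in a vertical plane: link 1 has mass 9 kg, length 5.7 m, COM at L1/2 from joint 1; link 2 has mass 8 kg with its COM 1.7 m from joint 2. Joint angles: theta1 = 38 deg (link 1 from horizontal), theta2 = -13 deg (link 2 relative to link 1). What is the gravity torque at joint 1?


Horizontal distance from joint 1 to link-1 COM:
  x_c1 = (L1/2)*cos(t1) = 2.85 * 0.788 = 2.2458 m
Horizontal distance from joint 1 to link-2 COM:
  x_c2 = L1*cos(t1) + Lc2*cos(t1+t2)
       = 5.7*0.788 + 1.7*0.9063 = 6.0324 m
tau1 = m1*g*x_c1 + m2*g*x_c2
     = 9*9.81*2.2458 + 8*9.81*6.0324
     = 198.2844 + 473.4215
     = 671.7059 Nm


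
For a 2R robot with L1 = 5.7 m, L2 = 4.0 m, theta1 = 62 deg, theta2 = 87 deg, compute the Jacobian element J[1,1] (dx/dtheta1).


J[1,1] = -L1*sin(t1) - L2*sin(t1+t2)
= -5.7*sin(62) - 4.0*sin(149)
= -7.093


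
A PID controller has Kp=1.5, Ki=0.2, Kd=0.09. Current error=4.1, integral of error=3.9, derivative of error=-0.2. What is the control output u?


u = Kp*e + Ki*int(e) + Kd*de/dt
= 1.5*4.1 + 0.2*3.9 + 0.09*(-0.2)
= 6.15 + 0.78 + -0.018
= 6.912


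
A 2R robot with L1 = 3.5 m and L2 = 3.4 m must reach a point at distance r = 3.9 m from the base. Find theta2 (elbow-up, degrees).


cos(theta2) = (r^2 - L1^2 - L2^2) / (2*L1*L2)
cos(theta2) = (15.21 - 12.25 - 11.56) / 23.8
cos(theta2) = -0.361345
theta2 = 111.1828 degrees


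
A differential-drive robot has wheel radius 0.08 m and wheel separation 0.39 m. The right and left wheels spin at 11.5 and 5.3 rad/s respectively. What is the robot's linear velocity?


vR = r*wR = 0.08*11.5 = 0.92 m/s
vL = r*wL = 0.08*5.3 = 0.424 m/s
v = (vR+vL)/2 = 0.672 m/s
omega = (vR-vL)/L = 1.2718 rad/s
linear velocity = 0.672 m/s


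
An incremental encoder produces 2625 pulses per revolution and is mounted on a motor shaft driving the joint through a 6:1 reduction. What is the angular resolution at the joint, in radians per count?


counts per rev = 2625
effective counts at joint = 2625 * 6 = 15750
resolution = 2*pi / 15750
= 3.9893e-04 rad/count


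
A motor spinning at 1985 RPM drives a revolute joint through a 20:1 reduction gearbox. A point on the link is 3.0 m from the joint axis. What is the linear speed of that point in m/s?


omega_motor = 1985 * 2*pi/60 = 207.8687 rad/s
omega_joint = omega_motor / 20 = 10.3934 rad/s
v = omega_joint * r = 10.3934 * 3.0
= 31.1803 m/s


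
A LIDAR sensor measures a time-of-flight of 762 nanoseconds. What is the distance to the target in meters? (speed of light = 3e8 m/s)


tof = 762 ns = 7.62e-07 s
dist = c * tof / 2
= 3e8 * 7.62e-07 / 2
= 114.3 m


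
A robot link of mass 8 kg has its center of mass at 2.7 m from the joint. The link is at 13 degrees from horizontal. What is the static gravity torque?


tau = m*g*L*cos(angle)
= 8 * 9.81 * 2.7 * cos(13 deg)
= 8 * 9.81 * 2.7 * 0.9744
= 206.4651 Nm


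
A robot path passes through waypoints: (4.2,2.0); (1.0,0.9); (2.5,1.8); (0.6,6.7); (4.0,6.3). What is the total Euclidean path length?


Segment lengths:
  seg1 = sqrt((-3.2)^2 + (-1.1)^2) = 3.3838
  seg2 = sqrt((1.5)^2 + (0.9)^2) = 1.7493
  seg3 = sqrt((-1.9)^2 + (4.9)^2) = 5.2555
  seg4 = sqrt((3.4)^2 + (-0.4)^2) = 3.4234
Total = 13.812


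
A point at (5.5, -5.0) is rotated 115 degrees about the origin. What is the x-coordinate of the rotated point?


x' = x*cos(theta) - y*sin(theta)
cos(115 deg) = -0.4226, sin(115 deg) = 0.9063
x' = 5.5 * -0.4226 - -5.0 * 0.9063
= -2.3244 - -4.5315
= 2.2071


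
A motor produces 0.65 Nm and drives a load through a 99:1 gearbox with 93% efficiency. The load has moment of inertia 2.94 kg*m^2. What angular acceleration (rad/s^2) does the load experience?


tau_out = tau_motor * N * eta
= 0.65 * 99 * 0.93 = 59.8455 Nm
alpha = tau_out / I = 59.8455 / 2.94
= 20.3556 rad/s^2


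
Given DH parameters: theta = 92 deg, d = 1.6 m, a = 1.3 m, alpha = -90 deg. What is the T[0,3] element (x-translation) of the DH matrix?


T[0,3] = a * cos(theta)
= 1.3 * cos(92 deg)
= 1.3 * -0.0349
= -0.0454


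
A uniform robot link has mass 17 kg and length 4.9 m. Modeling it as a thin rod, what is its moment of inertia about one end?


I = (1/3) * m * L^2
= (1/3) * 17 * 4.9^2
= 0.333333 * 17 * 24.01
= 136.0567 kg*m^2


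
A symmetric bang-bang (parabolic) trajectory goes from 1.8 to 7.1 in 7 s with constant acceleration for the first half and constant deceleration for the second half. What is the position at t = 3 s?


Symmetric rest-to-rest: each phase covers (pf-p0)/2 in time T/2. 0.5*a*(T/2)^2 = (pf-p0)/2 => a = 4*(pf-p0)/T^2
a = 4*(7.1-1.8)/7^2 = 0.4327
t = 3 is in the acceleration phase (t <= T/2).
p = p0 + 0.5*a*t^2 = 1.8 + 0.5*0.4327*3^2
= 3.7469


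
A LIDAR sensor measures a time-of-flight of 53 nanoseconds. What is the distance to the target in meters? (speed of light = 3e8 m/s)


tof = 53 ns = 5.3e-08 s
dist = c * tof / 2
= 3e8 * 5.3e-08 / 2
= 7.95 m


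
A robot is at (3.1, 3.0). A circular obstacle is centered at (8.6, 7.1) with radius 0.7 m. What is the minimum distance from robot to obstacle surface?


center_dist = sqrt((3.1-8.6)^2 + (3.0-7.1)^2)
= sqrt(30.25 + 16.81)
= 6.86
min_dist = center_dist - radius = 6.86 - 0.7 = 6.16 m


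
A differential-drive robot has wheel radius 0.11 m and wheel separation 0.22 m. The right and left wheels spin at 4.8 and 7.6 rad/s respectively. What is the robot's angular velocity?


vR = r*wR = 0.11*4.8 = 0.528 m/s
vL = r*wL = 0.11*7.6 = 0.836 m/s
v = (vR+vL)/2 = 0.682 m/s
omega = (vR-vL)/L = -1.4 rad/s
angular velocity = -1.4 rad/s


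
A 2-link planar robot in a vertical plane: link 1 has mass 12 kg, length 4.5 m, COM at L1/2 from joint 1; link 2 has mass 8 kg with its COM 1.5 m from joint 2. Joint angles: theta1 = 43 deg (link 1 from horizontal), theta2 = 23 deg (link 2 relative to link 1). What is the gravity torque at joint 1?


Horizontal distance from joint 1 to link-1 COM:
  x_c1 = (L1/2)*cos(t1) = 2.25 * 0.7314 = 1.6455 m
Horizontal distance from joint 1 to link-2 COM:
  x_c2 = L1*cos(t1) + Lc2*cos(t1+t2)
       = 4.5*0.7314 + 1.5*0.4067 = 3.9012 m
tau1 = m1*g*x_c1 + m2*g*x_c2
     = 12*9.81*1.6455 + 8*9.81*3.9012
     = 193.7137 + 306.1659
     = 499.8796 Nm


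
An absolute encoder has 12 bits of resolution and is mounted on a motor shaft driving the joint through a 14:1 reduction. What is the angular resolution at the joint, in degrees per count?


counts = 2^12 = 4096
effective counts at joint = 4096 * 14 = 57344
resolution = 360 / 57344
= 0.0063 deg/count


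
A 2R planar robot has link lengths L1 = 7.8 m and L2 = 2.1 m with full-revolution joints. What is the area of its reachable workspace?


r_max = L1 + L2 = 9.9 m
r_min = |L1 - L2| = 5.7 m
Area = pi*(r_max^2 - r_min^2)
= pi*(98.01 - 32.49)
= pi * 65.52
= 205.8372 m^2


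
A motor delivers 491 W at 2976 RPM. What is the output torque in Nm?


omega = 2976 * 2*pi/60 = 311.646 rad/s
tau = P / omega = 491 / 311.646
= 1.5755 Nm


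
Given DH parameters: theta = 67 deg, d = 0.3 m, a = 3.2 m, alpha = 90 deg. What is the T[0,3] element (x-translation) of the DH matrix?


T[0,3] = a * cos(theta)
= 3.2 * cos(67 deg)
= 3.2 * 0.3907
= 1.2503


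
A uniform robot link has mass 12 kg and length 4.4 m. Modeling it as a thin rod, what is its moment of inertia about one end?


I = (1/3) * m * L^2
= (1/3) * 12 * 4.4^2
= 0.333333 * 12 * 19.36
= 77.44 kg*m^2


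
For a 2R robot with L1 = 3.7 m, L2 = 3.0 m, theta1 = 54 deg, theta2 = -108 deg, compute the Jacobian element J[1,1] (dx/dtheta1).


J[1,1] = -L1*sin(t1) - L2*sin(t1+t2)
= -3.7*sin(54) - 3.0*sin(-54)
= -0.5663


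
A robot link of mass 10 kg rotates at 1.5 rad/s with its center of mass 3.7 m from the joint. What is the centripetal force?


F = m * omega^2 * r
= 10 * 1.5^2 * 3.7
= 10 * 2.25 * 3.7
= 83.25 N


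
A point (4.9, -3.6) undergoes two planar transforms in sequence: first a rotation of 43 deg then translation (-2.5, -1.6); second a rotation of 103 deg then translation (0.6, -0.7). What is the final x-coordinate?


After transform 1:
x1 = cos(43)*4.9 - sin(43)*-3.6 + -2.5 = 3.5388
y1 = sin(43)*4.9 + cos(43)*-3.6 + -1.6 = -0.8911
After transform 2:
x2 = cos(103)*3.5388 - sin(103)*-0.8911 + 0.6
= 0.6722


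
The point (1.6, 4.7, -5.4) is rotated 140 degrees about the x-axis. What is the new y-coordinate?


Rotation about x-axis: y' = y*cos(theta) - z*sin(theta)
= 4.7 * -0.766 - -5.4 * 0.6428
= -0.1294


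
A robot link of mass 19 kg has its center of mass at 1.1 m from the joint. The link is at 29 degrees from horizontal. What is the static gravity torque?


tau = m*g*L*cos(angle)
= 19 * 9.81 * 1.1 * cos(29 deg)
= 19 * 9.81 * 1.1 * 0.8746
= 179.3224 Nm


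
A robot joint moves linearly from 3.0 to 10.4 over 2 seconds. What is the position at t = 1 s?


s = t/T = 1/2 = 0.5
p(t) = p0 + (pf-p0)*s
= 3.0 + (10.4 - 3.0) * 0.5
= 6.7


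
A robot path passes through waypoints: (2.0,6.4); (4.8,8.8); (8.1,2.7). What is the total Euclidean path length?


Segment lengths:
  seg1 = sqrt((2.8)^2 + (2.4)^2) = 3.6878
  seg2 = sqrt((3.3)^2 + (-6.1)^2) = 6.9354
Total = 10.6232


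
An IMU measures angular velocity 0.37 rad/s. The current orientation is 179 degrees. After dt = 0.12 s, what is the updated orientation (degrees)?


delta_theta = w * dt = 0.37 * 0.12 = 0.0444 rad
= 2.5439 deg
theta_new = 179 + 2.5439 = 181.5439 deg


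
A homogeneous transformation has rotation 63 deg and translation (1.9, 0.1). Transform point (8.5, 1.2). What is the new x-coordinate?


x' = cos(theta)*px - sin(theta)*py + tx
= 0.454*8.5 - 0.891*1.2 + 1.9
= 4.6897


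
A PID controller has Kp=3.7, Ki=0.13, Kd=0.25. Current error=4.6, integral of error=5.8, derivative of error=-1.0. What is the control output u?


u = Kp*e + Ki*int(e) + Kd*de/dt
= 3.7*4.6 + 0.13*5.8 + 0.25*(-1.0)
= 17.02 + 0.754 + -0.25
= 17.524


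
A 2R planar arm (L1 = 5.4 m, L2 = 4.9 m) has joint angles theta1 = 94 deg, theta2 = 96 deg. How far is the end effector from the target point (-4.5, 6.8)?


End effector via forward kinematics:
x = L1*cos(t1) + L2*cos(t1+t2) = -5.2022
y = L1*sin(t1) + L2*sin(t1+t2) = 4.536
Distance to target:
d = sqrt((-4.5 - -5.2022)^2 + (6.8 - 4.536)^2)
= sqrt(0.4931 + 5.1258)
= 2.3704 m
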